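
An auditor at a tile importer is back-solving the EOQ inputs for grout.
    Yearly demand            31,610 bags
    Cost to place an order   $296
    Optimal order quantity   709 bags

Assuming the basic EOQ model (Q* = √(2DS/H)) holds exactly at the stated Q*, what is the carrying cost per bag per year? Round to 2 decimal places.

$37.23

EOQ relation: Q² = 2DS/H, so rearrange for the unknown.
H = 2DS / Q² = 2 × 31,610 × 296 / 709² = 37.2266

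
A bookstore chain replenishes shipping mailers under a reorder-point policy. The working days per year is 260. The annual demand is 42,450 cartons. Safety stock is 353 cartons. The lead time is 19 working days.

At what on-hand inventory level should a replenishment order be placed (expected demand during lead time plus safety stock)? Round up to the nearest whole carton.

Daily demand d = 42,450 / 260 = 163.269 cartons/day
Demand during lead time = 163.269 × 19 = 3,102.12
Reorder point = 3,102.12 + 353 = 3,455.12 → round up

3,456 cartons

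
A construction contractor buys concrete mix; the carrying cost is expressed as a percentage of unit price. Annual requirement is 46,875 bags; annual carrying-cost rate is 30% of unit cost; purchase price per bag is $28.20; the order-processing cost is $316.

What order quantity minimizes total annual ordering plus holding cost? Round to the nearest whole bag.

Holding cost per bag per year: H = 30% × $28.2 = $8.4600
Q* = √(2·D·S / H) = √(2·46,875·316 / 8.46) = √3,501,773.0 ≈ 1,871.30

1,871 bags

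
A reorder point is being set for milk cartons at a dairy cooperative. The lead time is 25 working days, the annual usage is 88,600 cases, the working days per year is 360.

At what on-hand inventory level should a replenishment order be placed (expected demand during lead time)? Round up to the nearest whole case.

6,153 cases

Daily demand d = 88,600 / 360 = 246.111 cases/day
Demand during lead time = 246.111 × 25 = 6,152.78
Reorder point = 6,152.78 → round up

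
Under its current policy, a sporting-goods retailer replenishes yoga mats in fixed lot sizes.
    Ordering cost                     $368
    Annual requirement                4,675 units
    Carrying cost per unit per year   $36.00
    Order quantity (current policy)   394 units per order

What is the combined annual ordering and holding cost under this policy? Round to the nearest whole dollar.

Ordering: D/Q × S = 4,675/394 × $368 = $4,366.50
Holding:  Q/2 × H = 394/2 × $36 = $7,092.00
Total = $4,366.50 + $7,092.00 = $11,458.50

$11,458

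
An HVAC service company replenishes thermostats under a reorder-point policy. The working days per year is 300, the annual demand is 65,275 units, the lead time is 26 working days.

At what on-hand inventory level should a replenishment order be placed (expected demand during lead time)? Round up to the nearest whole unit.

Daily demand d = 65,275 / 300 = 217.583 units/day
Demand during lead time = 217.583 × 26 = 5,657.17
Reorder point = 5,657.17 → round up

5,658 units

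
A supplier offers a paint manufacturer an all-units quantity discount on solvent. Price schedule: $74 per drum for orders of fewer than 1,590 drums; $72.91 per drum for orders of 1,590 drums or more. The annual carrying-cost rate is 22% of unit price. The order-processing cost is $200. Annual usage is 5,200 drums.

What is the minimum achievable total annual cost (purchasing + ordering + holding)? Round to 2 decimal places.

H₁ = 22%×$74 = $16.2800;  H₂ = 22%×$72.91 = $16.0402
EOQ₁ = √(2×5,200×200/16.2800) = 357.44  (< 1,590, feasible at tier 1)
EOQ₂ = √(2×5,200×200/16.0402) = 360.10  (< 1,590 → use Q = 1,590 at tier-2 price)
TC(tier 1 (EOQ₁), Q≈357.4) = $390,619.14
TC(tier 2, Q≈1,590.0) = $392,538.05
Minimum at tier 1 (EOQ₁): $390,619.14

$390,619.14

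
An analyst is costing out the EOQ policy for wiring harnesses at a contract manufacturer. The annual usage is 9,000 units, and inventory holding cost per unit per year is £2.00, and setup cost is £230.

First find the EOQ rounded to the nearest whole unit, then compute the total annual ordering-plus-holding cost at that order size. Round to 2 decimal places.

£2,877.50

EOQ = √(2DS/H) = √(2 × 9,000 × 230 / 2)
    = √(2,070,000.00) ≈ 1,438.75 → Q = 1,439 units
Annual ordering cost = (D/Q)·S = (9,000/1,439) × 230 = £1,438.50
Annual holding cost  = (Q/2)·H = (1,439/2) × 2 = £1,439.00
Total = £1,438.50 + £1,439.00 = £2,877.50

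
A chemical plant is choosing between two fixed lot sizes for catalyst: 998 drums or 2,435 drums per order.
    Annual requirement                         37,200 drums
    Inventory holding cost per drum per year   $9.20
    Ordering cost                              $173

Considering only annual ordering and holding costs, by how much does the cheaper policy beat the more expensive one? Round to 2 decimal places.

TC(Q) = (D/Q)S + (Q/2)H
TC(998) = (37,200/998)×173 + (998/2)×9.2 = $11,039.30
TC(2,435) = (37,200/2,435)×173 + (2,435/2)×9.2 = $13,843.96
Lots of 998 are cheaper by $2,804.66.

$2,804.66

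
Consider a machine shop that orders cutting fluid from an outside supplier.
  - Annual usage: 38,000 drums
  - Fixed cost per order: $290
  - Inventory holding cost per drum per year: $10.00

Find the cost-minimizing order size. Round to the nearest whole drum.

2DS/H = 2·38,000·290/10 = 2,204,000.00
EOQ = √2,204,000.00 ≈ 1,484.59

1,485 drums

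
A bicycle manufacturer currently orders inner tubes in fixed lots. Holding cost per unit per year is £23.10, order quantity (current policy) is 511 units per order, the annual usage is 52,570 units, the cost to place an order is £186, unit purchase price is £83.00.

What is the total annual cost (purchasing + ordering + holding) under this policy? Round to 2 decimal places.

Ordering: D/Q × S = 52,570/511 × £186 = £19,135.07
Holding:  Q/2 × H = 511/2 × £23.1 = £5,902.05
Purchase cost = D·C = 52,570 × 83 = £4,363,310.00
Total = £19,135.07 + £5,902.05 + £4,363,310.00 = £4,388,347.12

£4,388,347.12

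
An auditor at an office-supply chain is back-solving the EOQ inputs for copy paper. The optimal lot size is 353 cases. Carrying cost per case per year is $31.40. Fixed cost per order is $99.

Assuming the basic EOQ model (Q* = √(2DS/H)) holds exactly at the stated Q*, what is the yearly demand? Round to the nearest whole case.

EOQ relation: Q² = 2DS/H, so rearrange for the unknown.
D = Q²H / (2S) = 353² × 31.4 / (2 × 99) = 19,761.23

19,761 cases per year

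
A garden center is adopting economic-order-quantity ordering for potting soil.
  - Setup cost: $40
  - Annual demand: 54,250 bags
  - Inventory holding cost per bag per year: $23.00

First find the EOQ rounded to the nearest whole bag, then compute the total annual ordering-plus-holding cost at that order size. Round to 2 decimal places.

EOQ = √(2DS/H) = √(2 × 54,250 × 40 / 23)
    = √(188,695.65) ≈ 434.39 → Q = 434 bags
Annual ordering cost = (D/Q)·S = (54,250/434) × 40 = $5,000.00
Annual holding cost  = (Q/2)·H = (434/2) × 23 = $4,991.00
Total = $5,000.00 + $4,991.00 = $9,991.00

$9,991.00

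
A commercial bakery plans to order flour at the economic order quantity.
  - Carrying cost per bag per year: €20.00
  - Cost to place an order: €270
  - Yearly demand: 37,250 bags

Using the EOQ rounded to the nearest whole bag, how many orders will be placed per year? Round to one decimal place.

37.1 orders per year

EOQ = √(2DS/H) = √(2 × 37,250 × 270 / 20)
    = √(1,005,750.00) ≈ 1,002.87 → Q = 1,003
Orders per year = D/Q = 37,250 / 1,003 = 37.139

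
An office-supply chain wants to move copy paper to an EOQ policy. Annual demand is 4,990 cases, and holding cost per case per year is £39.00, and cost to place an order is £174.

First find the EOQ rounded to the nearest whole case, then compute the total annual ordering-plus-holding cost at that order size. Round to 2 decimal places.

EOQ = √(2DS/H) = √(2 × 4,990 × 174 / 39)
    = √(44,526.15) ≈ 211.01 → Q = 211 cases
Orders/yr = 4,990/211 = 23.649; ordering cost = 23.649 × £174 = £4,114.98
Average inventory = 211/2 = 105.5; holding cost = 105.5 × £39 = £4,114.50
Total = £4,114.98 + £4,114.50 = £8,229.48

£8,229.48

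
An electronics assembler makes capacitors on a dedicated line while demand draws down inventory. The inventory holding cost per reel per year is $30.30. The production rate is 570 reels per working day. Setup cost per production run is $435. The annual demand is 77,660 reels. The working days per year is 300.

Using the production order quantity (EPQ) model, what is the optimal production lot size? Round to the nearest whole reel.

2,021 reels

Daily demand d = 77,660/300 = 258.867; p = 570; 1 − d/p = 0.54585
EPQ = √(2DS / (H(1 − d/p)))
    = √(2 × 77,660 × 435 / (30.3 × 0.54585)) ≈ 2,021.16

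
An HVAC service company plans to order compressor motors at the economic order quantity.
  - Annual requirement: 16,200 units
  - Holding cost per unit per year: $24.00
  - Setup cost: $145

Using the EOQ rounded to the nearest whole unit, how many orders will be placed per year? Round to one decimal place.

36.7 orders per year

Q* = √(2·D·S / H) = √(2·16,200·145 / 24) = √195,750.0 ≈ 442.44 → Q = 442
N = D/Q = 16,200/442 ≈ 36.652 orders/yr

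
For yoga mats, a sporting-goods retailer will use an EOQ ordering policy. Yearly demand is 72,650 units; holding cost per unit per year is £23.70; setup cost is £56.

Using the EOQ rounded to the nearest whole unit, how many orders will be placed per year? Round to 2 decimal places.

EOQ = √(2DS/H) = √(2 × 72,650 × 56 / 23.7)
    = √(343,324.89) ≈ 585.94 → Q = 586
Orders per year = D/Q = 72,650 / 586 = 123.976

123.98 orders per year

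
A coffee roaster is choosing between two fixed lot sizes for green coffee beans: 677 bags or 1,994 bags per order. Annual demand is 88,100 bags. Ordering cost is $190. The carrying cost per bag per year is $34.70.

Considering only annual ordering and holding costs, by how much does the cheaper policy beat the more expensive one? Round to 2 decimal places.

$6,519.38

TC(Q) = (D/Q)S + (Q/2)H
TC(677) = (88,100/677)×190 + (677/2)×34.7 = $36,471.21
TC(1,994) = (88,100/1,994)×190 + (1,994/2)×34.7 = $42,990.58
Lots of 677 are cheaper by $6,519.38.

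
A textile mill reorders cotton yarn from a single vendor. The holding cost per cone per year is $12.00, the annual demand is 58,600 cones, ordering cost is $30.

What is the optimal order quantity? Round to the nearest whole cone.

EOQ = √(2DS/H) = √(2 × 58,600 × 30 / 12)
    = √(293,000.00) ≈ 541.29

541 cones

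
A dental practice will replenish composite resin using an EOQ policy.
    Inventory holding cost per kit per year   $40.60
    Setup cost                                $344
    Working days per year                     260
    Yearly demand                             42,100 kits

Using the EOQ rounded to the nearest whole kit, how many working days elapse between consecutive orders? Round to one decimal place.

EOQ = √(2DS/H) = √(2 × 42,100 × 344 / 40.6)
    = √(713,418.72) ≈ 844.64 → Q = 845 kits
Days between orders = 260 / (D/Q) = 260 / 49.822 ≈ 5.219

5.2 days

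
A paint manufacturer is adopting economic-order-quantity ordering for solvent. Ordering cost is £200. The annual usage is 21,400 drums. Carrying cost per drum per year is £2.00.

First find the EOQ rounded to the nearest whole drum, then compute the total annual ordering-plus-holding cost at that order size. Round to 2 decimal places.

£4,137.63

Q* = √(2·D·S / H) = √(2·21,400·200 / 2) = √4,280,000.0 ≈ 2,068.82 → Q = 2,069 drums
Orders/yr = 21,400/2,069 = 10.343; ordering cost = 10.343 × £200 = £2,068.63
Average inventory = 2,069/2 = 1034.5; holding cost = 1034.5 × £2 = £2,069.00
Total = £2,068.63 + £2,069.00 = £4,137.63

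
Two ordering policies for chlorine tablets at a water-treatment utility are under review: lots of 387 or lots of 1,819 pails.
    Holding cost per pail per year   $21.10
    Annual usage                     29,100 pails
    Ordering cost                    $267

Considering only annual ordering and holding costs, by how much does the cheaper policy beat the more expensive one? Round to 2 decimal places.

Annual cost at Q: ordering D·S/Q plus holding Q·H/2.
TC(387) = (29,100/387)×267 + (387/2)×21.1 = $24,159.59
TC(1,819) = (29,100/1,819)×267 + (1,819/2)×21.1 = $23,461.86
Cheaper: Q = 1,819.  Difference = $697.73

$697.73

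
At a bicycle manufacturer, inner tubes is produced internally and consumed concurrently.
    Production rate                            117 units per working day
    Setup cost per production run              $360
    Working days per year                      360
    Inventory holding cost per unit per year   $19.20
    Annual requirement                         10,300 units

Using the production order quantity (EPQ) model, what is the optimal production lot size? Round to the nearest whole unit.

715 units

d = 10,300/360 = 28.6111 units/day;  effective holding cost H(1 − d/p) = 19.2·(1 − 28.6111/117) = 14.50484
Q* = √(2DS / H_eff) = √(2·10,300·360 / 14.50484) ≈ 715.04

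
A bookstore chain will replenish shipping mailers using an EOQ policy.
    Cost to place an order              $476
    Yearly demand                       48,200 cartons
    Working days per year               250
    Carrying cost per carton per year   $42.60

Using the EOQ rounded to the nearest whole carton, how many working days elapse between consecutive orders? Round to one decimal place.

5.4 days

Optimal lot size Q* = (2 × 48,200 × $476 / $42.6)^½ ≈ 1,037.86 → Q = 1,038 cartons
Cycle time = (working days × Q)/D = (250 × 1,038) / 48,200 = 5.384 days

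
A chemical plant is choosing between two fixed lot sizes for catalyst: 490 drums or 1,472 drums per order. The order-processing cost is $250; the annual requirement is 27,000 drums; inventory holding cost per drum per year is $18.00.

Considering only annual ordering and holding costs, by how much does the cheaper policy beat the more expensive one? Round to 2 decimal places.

Annual cost at Q: ordering D·S/Q plus holding Q·H/2.
TC(490) = (27,000/490)×250 + (490/2)×18 = $18,185.51
TC(1,472) = (27,000/1,472)×250 + (1,472/2)×18 = $17,833.60
Lots of 1,472 are cheaper by $351.91.

$351.91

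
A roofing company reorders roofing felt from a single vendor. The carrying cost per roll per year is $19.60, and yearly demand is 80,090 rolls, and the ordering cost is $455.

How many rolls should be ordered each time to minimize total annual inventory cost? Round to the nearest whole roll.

1,928 rolls

2DS/H = 2·80,090·455/19.6 = 3,718,464.29
EOQ = √3,718,464.29 ≈ 1,928.33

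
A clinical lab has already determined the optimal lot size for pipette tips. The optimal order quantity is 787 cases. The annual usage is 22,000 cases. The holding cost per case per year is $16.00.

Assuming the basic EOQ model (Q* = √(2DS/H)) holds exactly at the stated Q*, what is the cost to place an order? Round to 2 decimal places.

EOQ relation: Q² = 2DS/H, so rearrange for the unknown.
S = Q²H / (2D) = 787² × 16 / (2 × 22,000) = 225.2251

$225.23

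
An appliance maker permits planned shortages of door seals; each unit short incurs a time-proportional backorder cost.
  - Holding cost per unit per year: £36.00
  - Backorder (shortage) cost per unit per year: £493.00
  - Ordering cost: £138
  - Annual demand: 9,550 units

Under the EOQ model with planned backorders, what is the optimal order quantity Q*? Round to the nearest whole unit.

Basic EOQ = √(2·9,550·138/36) = 270.586
Backorder adjustment √((H+b)/b) = √((36+493)/493) = 1.0359
Q* = 270.586 × 1.0359 ≈ 280.29

280 units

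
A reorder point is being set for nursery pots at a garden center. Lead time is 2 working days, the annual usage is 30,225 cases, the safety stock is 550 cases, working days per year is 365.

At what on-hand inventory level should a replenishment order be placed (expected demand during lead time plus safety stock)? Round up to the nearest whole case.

Daily demand d = 30,225 / 365 = 82.808 cases/day
Demand during lead time = 82.808 × 2 = 165.62
Reorder point = 165.62 + 550 = 715.62 → round up

716 cases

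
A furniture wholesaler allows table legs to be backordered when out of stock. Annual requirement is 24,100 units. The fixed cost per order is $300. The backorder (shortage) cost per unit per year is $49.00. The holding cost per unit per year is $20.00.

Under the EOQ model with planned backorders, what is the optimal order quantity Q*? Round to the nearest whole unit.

Basic EOQ = √(2·24,100·300/20) = 850.294
Backorder adjustment √((H+b)/b) = √((20+49)/49) = 1.1867
Q* = 850.294 × 1.1867 ≈ 1,009.01

1,009 units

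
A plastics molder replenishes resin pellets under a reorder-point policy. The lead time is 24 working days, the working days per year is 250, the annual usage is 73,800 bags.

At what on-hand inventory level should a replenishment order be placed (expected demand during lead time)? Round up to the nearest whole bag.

Daily demand d = 73,800 / 250 = 295.200 bags/day
Demand during lead time = 295.200 × 24 = 7,084.80
Reorder point = 7,084.80 → round up

7,085 bags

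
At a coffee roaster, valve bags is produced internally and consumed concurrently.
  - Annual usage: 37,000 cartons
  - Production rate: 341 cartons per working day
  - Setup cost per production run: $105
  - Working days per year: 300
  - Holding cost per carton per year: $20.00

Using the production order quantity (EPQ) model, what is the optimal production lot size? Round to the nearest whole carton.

780 cartons

d = 37,000/300 = 123.3333 cartons/day;  effective holding cost H(1 − d/p) = 20·(1 − 123.3333/341) = 12.76637
Q* = √(2DS / H_eff) = √(2·37,000·105 / 12.76637) ≈ 780.15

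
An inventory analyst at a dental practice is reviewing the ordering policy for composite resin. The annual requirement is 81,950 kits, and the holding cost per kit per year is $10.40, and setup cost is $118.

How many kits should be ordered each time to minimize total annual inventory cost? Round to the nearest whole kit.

1,364 kits

Q* = √(2·D·S / H) = √(2·81,950·118 / 10.4) = √1,859,634.6 ≈ 1,363.68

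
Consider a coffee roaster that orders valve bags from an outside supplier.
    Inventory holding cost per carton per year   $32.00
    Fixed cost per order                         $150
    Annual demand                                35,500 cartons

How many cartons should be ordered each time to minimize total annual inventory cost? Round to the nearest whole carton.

Q* = √(2·D·S / H) = √(2·35,500·150 / 32) = √332,812.5 ≈ 576.90

577 cartons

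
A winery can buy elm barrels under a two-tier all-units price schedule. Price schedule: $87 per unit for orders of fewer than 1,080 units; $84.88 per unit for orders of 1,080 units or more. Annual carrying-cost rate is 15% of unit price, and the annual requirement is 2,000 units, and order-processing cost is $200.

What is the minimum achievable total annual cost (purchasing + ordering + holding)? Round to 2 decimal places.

$177,005.65

H₁ = 15%×$87 = $13.0500;  H₂ = 15%×$84.88 = $12.7320
EOQ₁ = √(2×2,000×200/13.0500) = 247.59  (< 1,080, feasible at tier 1)
EOQ₂ = √(2×2,000×200/12.7320) = 250.67  (< 1,080 → use Q = 1,080 at tier-2 price)
TC(tier 1 (EOQ₁), Q≈247.6) = $177,231.10
TC(tier 2, Q≈1,080.0) = $177,005.65
Minimum at tier 2: $177,005.65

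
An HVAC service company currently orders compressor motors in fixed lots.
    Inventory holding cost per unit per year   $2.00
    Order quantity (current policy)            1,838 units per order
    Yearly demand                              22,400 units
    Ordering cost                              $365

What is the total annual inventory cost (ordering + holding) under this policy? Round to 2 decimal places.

$6,286.31

Annual ordering cost = (D/Q)·S = (22,400/1,838) × 365 = $4,448.31
Annual holding cost  = (Q/2)·H = (1,838/2) × 2 = $1,838.00
Total = $4,448.31 + $1,838.00 = $6,286.31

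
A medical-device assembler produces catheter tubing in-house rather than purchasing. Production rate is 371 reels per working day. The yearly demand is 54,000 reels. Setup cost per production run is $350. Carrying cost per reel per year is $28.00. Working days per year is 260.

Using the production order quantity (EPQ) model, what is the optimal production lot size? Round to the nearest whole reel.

1,751 reels

d = 54,000/260 = 207.6923 reels/day;  effective holding cost H(1 − d/p) = 28·(1 − 207.6923/371) = 12.32511
Q* = √(2DS / H_eff) = √(2·54,000·350 / 12.32511) ≈ 1,751.26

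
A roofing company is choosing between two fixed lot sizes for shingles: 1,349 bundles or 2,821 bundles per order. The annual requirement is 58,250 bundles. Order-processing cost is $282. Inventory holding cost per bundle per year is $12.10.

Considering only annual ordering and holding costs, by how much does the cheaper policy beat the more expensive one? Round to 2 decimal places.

TC(Q) = (D/Q)S + (Q/2)H
TC(1,349) = (58,250/1,349)×282 + (1,349/2)×12.1 = $20,338.25
TC(2,821) = (58,250/2,821)×282 + (2,821/2)×12.1 = $22,889.99
|ΔTC| = |$20,338.25 − $22,889.99| = $2,551.74

$2,551.74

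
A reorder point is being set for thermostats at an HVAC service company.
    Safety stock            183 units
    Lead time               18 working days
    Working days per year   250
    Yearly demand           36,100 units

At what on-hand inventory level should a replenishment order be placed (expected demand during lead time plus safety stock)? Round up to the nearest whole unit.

Daily demand d = 36,100 / 250 = 144.400 units/day
Demand during lead time = 144.400 × 18 = 2,599.20
Reorder point = 2,599.20 + 183 = 2,782.20 → round up

2,783 units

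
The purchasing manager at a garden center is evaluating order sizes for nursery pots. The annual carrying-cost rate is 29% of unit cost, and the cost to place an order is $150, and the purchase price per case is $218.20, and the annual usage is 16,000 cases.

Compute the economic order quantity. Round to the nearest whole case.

275 cases

Carrying cost H = $218.2 × 29% = $63.2780/case/yr
Q* = √(2·D·S / H) = √(2·16,000·150 / 63.278) = √75,855.7 ≈ 275.42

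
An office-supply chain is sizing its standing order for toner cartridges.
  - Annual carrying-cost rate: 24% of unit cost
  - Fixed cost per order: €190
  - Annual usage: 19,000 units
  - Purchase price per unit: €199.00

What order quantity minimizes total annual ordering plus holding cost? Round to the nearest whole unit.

389 units

Holding cost per unit per year: H = 24% × €199 = €47.7600
Optimal lot size Q* = (2 × 19,000 × €190 / €47.76)^½ ≈ 388.81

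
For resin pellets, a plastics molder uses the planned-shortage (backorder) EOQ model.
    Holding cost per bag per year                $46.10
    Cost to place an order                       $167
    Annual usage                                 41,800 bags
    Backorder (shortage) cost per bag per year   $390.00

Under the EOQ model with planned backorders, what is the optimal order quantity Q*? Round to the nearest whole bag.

582 bags

Q* = √(2DS/H) · √((H + b)/b)
   = √(2 × 41,800 × 167 / 46.1) · √((46.1 + 390) / 390)
   = 550.314 × 1.0575 ≈ 581.93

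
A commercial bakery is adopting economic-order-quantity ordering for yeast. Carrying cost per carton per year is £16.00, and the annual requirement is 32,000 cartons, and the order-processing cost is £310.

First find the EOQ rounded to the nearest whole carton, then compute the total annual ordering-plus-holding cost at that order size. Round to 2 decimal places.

2DS/H = 2·32,000·310/16 = 1,240,000.00
EOQ = √1,240,000.00 ≈ 1,113.55 → Q = 1,114 cartons
Orders/yr = 32,000/1,114 = 28.725; ordering cost = 28.725 × £310 = £8,904.85
Average inventory = 1,114/2 = 557; holding cost = 557 × £16 = £8,912.00
Total = £8,904.85 + £8,912.00 = £17,816.85

£17,816.85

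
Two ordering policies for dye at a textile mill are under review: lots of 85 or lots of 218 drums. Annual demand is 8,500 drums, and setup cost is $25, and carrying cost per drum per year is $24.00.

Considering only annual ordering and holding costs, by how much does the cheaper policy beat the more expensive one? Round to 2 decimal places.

$70.77

For each Q, cost = (D/Q)·S + (Q/2)·H.
TC(85) = (8,500/85)×25 + (85/2)×24 = $3,520.00
TC(218) = (8,500/218)×25 + (218/2)×24 = $3,590.77
|ΔTC| = |$3,520.00 − $3,590.77| = $70.77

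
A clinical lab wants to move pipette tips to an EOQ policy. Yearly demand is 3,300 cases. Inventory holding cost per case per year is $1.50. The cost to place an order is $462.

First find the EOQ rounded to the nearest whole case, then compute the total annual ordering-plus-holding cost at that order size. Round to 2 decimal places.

Optimal lot size Q* = (2 × 3,300 × $462 / $1.5)^½ ≈ 1,425.76 → Q = 1,426 cases
Orders/yr = 3,300/1,426 = 2.314; ordering cost = 2.314 × $462 = $1,069.14
Average inventory = 1,426/2 = 713; holding cost = 713 × $1.5 = $1,069.50
Total = $1,069.14 + $1,069.50 = $2,138.64

$2,138.64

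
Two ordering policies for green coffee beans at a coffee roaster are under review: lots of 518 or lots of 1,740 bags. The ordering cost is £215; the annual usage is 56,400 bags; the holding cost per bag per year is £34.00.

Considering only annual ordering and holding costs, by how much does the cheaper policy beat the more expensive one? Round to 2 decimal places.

£4,333.70

For each Q, cost = (D/Q)·S + (Q/2)·H.
TC(518) = (56,400/518)×215 + (518/2)×34 = £32,215.27
TC(1,740) = (56,400/1,740)×215 + (1,740/2)×34 = £36,548.97
Cheaper: Q = 518.  Difference = £4,333.70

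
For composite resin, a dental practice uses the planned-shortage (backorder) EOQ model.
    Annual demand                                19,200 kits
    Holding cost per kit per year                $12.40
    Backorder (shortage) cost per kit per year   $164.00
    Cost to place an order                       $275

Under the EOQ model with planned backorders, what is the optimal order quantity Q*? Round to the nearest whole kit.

Q* = √(2DS/H) · √((H + b)/b)
   = √(2 × 19,200 × 275 / 12.4) · √((12.4 + 164) / 164)
   = 922.829 × 1.0371 ≈ 957.08

957 kits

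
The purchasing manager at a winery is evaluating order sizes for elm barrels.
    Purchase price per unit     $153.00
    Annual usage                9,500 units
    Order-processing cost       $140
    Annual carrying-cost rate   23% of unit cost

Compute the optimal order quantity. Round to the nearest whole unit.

H = i·C = 0.23 × $153 = $35.1900 per unit-year
EOQ = √(2DS/H) = √(2 × 9,500 × 140 / 35.19)
    = √(75,589.66) ≈ 274.94

275 units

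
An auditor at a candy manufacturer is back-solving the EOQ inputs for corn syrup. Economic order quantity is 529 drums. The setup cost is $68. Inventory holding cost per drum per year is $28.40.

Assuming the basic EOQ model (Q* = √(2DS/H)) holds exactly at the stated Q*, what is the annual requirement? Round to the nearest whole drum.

EOQ relation: Q² = 2DS/H, so rearrange for the unknown.
D = Q²H / (2S) = 529² × 28.4 / (2 × 68) = 58,437.39

58,437 drums per year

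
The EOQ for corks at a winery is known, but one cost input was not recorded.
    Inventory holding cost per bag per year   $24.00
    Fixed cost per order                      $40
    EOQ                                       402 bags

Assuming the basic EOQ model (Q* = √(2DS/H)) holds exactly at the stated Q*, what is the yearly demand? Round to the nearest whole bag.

48,481 bags per year

From Q* = √(2DS/H) ⇒ Q*² = 2DS/H.
D = Q²H / (2S) = 402² × 24 / (2 × 40) = 48,481.20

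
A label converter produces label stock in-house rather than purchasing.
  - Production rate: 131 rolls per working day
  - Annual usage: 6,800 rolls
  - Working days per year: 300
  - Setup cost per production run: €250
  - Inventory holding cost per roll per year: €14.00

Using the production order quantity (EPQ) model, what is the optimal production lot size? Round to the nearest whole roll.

d = 6,800/300 = 22.6667 rolls/day;  effective holding cost H(1 − d/p) = 14·(1 − 22.6667/131) = 11.57761
Q* = √(2DS / H_eff) = √(2·6,800·250 / 11.57761) ≈ 541.91

542 rolls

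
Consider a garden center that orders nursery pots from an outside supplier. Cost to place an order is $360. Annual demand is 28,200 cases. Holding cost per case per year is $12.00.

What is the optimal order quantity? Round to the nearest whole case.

1,301 cases

2DS/H = 2·28,200·360/12 = 1,692,000.00
EOQ = √1,692,000.00 ≈ 1,300.77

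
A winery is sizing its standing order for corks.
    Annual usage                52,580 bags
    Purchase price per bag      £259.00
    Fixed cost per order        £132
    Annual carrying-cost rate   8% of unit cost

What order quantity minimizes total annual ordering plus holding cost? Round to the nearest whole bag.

H = i·C = 0.08 × £259 = £20.7200 per bag-year
Q* = √(2·D·S / H) = √(2·52,580·132 / 20.72) = √669,938.2 ≈ 818.50

818 bags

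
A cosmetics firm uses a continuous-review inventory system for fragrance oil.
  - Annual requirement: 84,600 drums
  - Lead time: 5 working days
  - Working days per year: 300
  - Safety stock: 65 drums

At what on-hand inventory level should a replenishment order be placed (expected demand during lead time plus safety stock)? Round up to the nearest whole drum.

Daily demand d = 84,600 / 300 = 282.000 drums/day
Demand during lead time = 282.000 × 5 = 1,410.00
Reorder point = 1,410.00 + 65 = 1,475.00 → round up

1,475 drums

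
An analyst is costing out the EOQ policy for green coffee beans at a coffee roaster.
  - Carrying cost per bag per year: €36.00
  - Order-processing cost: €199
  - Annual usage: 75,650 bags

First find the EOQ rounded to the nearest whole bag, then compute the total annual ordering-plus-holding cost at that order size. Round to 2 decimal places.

€32,922.84

Q* = √(2·D·S / H) = √(2·75,650·199 / 36) = √836,352.8 ≈ 914.52 → Q = 915 bags
Annual ordering cost = (D/Q)·S = (75,650/915) × 199 = €16,452.84
Annual holding cost  = (Q/2)·H = (915/2) × 36 = €16,470.00
Total = €16,452.84 + €16,470.00 = €32,922.84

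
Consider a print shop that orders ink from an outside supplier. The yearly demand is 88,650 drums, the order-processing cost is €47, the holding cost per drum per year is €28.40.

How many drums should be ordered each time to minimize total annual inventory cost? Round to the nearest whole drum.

542 drums

2DS/H = 2·88,650·47/28.4 = 293,419.01
EOQ = √293,419.01 ≈ 541.68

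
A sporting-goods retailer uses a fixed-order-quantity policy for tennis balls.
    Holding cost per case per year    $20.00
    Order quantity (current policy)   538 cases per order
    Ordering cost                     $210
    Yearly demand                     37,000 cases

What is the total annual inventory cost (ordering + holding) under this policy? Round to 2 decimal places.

$19,822.38

Ordering: D/Q × S = 37,000/538 × $210 = $14,442.38
Holding:  Q/2 × H = 538/2 × $20 = $5,380.00
Total = $14,442.38 + $5,380.00 = $19,822.38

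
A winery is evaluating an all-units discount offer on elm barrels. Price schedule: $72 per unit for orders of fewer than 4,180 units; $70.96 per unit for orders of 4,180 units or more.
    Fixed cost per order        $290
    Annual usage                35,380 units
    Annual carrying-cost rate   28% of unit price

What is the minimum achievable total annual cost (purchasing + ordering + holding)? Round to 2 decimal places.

H₁ = 28%×$72 = $20.1600;  H₂ = 28%×$70.96 = $19.8688
EOQ₁ = √(2×35,380×290/20.1600) = 1,008.90  (< 4,180, feasible at tier 1)
EOQ₂ = √(2×35,380×290/19.8688) = 1,016.27  (< 4,180 → use Q = 4,180 at tier-2 price)
TC(tier 1 (EOQ₁), Q≈1,008.9) = $2,567,699.40
TC(tier 2, Q≈4,180.0) = $2,554,545.19
Minimum at tier 2: $2,554,545.19

$2,554,545.19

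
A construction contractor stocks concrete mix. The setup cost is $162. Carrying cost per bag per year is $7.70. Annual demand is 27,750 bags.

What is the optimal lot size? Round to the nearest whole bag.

1,081 bags

Optimal lot size Q* = (2 × 27,750 × $162 / $7.7)^½ ≈ 1,080.58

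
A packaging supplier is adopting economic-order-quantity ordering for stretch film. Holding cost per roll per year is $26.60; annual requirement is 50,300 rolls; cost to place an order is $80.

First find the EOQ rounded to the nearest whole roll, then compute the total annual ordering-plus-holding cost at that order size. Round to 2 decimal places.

$14,631.36

2DS/H = 2·50,300·80/26.6 = 302,556.39
EOQ = √302,556.39 ≈ 550.05 → Q = 550 rolls
Orders/yr = 50,300/550 = 91.455; ordering cost = 91.455 × $80 = $7,316.36
Average inventory = 550/2 = 275; holding cost = 275 × $26.6 = $7,315.00
Total = $7,316.36 + $7,315.00 = $14,631.36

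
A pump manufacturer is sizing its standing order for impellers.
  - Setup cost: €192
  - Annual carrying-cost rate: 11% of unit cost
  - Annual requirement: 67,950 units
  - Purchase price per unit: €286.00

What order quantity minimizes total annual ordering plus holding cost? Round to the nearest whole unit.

911 units

Holding cost per unit per year: H = 11% × €286 = €31.4600
Q* = √(2·D·S / H) = √(2·67,950·192 / 31.46) = √829,396.1 ≈ 910.71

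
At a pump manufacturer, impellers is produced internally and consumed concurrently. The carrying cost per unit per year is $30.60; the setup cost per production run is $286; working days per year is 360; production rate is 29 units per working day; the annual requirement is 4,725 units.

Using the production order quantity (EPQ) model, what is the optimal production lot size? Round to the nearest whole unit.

402 units

d = 4,725/360 = 13.1250 units/day;  effective holding cost H(1 − d/p) = 30.6·(1 − 13.1250/29) = 16.75086
Q* = √(2DS / H_eff) = √(2·4,725·286 / 16.75086) ≈ 401.68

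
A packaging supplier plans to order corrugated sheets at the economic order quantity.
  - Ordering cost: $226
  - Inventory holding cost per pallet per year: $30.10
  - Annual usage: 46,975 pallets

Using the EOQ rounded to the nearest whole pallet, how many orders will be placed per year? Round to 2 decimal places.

Optimal lot size Q* = (2 × 46,975 × $226 / $30.1)^½ ≈ 839.88 → Q = 840
N = D/Q = 46,975/840 ≈ 55.923 orders/yr

55.92 orders per year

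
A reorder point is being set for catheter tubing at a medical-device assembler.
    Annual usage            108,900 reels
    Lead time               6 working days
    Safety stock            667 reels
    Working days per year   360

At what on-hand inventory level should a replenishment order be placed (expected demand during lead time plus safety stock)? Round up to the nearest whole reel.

Daily demand d = 108,900 / 360 = 302.500 reels/day
Demand during lead time = 302.500 × 6 = 1,815.00
Reorder point = 1,815.00 + 667 = 2,482.00 → round up

2,482 reels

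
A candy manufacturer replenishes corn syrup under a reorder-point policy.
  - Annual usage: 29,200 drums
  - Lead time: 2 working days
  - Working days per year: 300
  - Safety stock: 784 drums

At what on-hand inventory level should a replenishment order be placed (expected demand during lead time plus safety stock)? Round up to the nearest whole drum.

979 drums

Daily demand d = 29,200 / 300 = 97.333 drums/day
Demand during lead time = 97.333 × 2 = 194.67
Reorder point = 194.67 + 784 = 978.67 → round up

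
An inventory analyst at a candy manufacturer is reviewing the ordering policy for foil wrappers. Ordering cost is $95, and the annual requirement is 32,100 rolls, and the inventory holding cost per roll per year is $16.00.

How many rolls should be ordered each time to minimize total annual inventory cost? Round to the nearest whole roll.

617 rolls

Optimal lot size Q* = (2 × 32,100 × $95 / $16)^½ ≈ 617.40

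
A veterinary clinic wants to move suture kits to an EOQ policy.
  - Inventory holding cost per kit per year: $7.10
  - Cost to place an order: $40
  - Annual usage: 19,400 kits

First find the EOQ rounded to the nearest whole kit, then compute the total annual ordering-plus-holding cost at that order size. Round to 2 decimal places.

$3,319.52

EOQ = √(2DS/H) = √(2 × 19,400 × 40 / 7.1)
    = √(218,591.55) ≈ 467.54 → Q = 468 kits
Ordering: D/Q × S = 19,400/468 × $40 = $1,658.12
Holding:  Q/2 × H = 468/2 × $7.1 = $1,661.40
Total = $1,658.12 + $1,661.40 = $3,319.52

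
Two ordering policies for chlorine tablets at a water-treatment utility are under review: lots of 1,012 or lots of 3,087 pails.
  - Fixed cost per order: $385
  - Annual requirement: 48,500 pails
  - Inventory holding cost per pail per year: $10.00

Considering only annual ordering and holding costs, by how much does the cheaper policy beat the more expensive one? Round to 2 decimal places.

$2,027.33

For each Q, cost = (D/Q)·S + (Q/2)·H.
TC(1,012) = (48,500/1,012)×385 + (1,012/2)×10 = $23,511.09
TC(3,087) = (48,500/3,087)×385 + (3,087/2)×10 = $21,483.75
Lots of 3,087 are cheaper by $2,027.33.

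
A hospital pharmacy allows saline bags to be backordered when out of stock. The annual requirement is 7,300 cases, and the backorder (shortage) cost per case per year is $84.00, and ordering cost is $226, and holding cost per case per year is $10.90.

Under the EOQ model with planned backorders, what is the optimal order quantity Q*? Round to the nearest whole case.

585 cases

Q* = √(2DS/H) · √((H + b)/b)
   = √(2 × 7,300 × 226 / 10.9) · √((10.9 + 84) / 84)
   = 550.196 × 1.0629 ≈ 584.80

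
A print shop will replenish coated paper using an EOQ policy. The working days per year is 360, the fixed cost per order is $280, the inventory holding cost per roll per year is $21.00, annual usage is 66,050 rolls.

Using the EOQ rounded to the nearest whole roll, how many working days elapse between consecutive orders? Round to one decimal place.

7.2 days

Q* = √(2·D·S / H) = √(2·66,050·280 / 21) = √1,761,333.3 ≈ 1,327.15 → Q = 1,327 rolls
T = Q/D × 360 days = 1,327/66,050 × 360 = 7.233 days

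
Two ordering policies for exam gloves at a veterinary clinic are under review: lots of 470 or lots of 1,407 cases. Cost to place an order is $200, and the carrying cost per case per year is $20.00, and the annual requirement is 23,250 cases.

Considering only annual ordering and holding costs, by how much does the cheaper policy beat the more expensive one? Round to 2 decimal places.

$2,781.29

Annual cost at Q: ordering D·S/Q plus holding Q·H/2.
TC(470) = (23,250/470)×200 + (470/2)×20 = $14,593.62
TC(1,407) = (23,250/1,407)×200 + (1,407/2)×20 = $17,374.90
Lots of 470 are cheaper by $2,781.29.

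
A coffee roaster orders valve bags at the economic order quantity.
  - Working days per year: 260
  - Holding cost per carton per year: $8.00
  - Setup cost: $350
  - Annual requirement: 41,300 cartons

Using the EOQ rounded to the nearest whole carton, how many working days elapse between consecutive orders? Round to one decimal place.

2DS/H = 2·41,300·350/8 = 3,613,750.00
EOQ = √3,613,750.00 ≈ 1,900.99 → Q = 1,901 cartons
T = Q/D × 260 days = 1,901/41,300 × 260 = 11.968 days

12.0 days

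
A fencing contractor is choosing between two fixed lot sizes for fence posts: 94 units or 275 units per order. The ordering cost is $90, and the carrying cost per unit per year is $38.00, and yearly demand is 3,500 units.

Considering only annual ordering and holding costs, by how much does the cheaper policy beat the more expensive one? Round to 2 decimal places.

$1,233.39

TC(Q) = (D/Q)S + (Q/2)H
TC(94) = (3,500/94)×90 + (94/2)×38 = $5,137.06
TC(275) = (3,500/275)×90 + (275/2)×38 = $6,370.45
Lots of 94 are cheaper by $1,233.39.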